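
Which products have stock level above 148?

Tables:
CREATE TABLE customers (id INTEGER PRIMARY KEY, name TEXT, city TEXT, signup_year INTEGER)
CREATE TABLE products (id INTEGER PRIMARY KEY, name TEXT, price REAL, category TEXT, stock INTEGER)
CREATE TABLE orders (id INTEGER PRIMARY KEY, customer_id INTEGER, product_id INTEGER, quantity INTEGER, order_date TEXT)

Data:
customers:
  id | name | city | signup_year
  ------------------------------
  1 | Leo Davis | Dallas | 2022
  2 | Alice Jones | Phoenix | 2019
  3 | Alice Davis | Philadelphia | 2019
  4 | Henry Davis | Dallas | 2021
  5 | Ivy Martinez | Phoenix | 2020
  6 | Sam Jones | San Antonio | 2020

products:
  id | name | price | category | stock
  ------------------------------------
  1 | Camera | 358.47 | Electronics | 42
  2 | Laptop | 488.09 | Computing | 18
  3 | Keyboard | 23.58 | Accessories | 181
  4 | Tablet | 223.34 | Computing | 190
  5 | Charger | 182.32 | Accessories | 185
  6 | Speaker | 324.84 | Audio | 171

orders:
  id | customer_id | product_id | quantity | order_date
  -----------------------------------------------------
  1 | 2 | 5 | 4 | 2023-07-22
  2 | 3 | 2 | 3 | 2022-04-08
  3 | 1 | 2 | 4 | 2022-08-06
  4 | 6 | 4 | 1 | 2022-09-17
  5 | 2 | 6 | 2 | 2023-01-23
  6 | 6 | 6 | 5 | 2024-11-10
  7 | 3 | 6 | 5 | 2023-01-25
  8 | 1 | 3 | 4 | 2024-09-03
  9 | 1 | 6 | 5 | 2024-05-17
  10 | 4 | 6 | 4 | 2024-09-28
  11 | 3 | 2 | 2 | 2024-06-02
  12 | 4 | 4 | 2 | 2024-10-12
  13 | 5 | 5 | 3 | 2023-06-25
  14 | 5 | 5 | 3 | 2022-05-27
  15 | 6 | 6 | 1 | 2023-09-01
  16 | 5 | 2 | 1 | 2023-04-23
SELECT name, stock FROM products WHERE stock > 148

Execution result:
name | stock
Keyboard | 181
Tablet | 190
Charger | 185
Speaker | 171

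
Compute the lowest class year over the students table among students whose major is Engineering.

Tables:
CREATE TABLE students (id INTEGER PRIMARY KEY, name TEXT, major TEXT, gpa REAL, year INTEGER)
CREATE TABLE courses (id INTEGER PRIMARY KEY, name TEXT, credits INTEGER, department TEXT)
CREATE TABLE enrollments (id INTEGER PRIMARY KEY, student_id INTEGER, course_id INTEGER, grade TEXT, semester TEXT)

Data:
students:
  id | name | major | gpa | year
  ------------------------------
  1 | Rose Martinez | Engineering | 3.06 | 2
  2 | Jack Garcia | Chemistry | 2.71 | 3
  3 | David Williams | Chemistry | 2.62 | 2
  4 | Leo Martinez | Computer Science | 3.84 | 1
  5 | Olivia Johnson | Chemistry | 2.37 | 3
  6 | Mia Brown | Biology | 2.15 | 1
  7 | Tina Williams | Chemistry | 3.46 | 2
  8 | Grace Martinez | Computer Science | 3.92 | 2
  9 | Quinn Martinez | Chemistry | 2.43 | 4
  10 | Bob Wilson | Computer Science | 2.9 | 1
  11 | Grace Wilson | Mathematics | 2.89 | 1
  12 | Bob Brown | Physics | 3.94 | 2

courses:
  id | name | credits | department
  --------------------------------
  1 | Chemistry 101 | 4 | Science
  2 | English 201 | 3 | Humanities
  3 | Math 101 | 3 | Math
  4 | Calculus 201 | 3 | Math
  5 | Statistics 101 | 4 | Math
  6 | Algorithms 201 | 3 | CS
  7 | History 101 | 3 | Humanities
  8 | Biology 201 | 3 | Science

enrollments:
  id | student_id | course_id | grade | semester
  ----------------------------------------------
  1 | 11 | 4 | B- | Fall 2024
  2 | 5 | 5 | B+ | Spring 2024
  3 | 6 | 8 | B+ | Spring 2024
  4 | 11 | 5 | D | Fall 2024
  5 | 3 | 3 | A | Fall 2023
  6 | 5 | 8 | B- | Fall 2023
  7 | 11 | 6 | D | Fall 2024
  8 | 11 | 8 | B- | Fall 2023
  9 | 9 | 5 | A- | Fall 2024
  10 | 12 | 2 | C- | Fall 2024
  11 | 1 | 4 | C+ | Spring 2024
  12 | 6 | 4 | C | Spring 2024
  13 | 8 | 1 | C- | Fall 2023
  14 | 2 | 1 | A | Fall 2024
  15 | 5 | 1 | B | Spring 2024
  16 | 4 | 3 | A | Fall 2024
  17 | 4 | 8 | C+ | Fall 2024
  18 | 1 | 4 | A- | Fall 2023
SELECT MIN(year) FROM students WHERE major = 'Engineering'

Execution result:
2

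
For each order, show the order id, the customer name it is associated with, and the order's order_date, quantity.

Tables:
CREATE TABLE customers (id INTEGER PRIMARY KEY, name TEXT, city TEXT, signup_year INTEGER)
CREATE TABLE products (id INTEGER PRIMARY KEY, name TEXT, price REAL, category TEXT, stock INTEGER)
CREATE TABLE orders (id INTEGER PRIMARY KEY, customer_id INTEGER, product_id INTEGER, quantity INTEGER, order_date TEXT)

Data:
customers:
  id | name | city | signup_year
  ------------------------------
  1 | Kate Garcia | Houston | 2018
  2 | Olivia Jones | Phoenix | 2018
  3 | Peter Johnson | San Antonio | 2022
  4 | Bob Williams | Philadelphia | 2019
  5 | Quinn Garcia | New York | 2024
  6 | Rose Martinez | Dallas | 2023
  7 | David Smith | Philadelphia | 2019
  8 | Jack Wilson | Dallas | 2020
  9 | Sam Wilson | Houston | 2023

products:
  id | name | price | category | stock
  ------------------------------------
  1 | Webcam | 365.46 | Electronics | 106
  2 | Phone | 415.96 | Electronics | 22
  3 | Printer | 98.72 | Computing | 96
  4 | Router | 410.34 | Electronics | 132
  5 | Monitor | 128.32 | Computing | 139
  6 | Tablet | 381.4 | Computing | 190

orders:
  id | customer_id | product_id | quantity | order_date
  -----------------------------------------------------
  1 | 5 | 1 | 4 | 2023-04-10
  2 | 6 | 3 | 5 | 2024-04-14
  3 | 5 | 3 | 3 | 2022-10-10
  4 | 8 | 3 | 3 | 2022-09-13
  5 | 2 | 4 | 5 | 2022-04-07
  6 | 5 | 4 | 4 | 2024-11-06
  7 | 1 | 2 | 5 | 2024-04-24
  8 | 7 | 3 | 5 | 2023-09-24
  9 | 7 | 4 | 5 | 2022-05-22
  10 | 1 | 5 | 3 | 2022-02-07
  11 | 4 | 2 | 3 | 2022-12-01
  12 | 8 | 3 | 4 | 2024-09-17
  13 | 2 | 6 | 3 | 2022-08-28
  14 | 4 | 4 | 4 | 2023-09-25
SELECT c.id, p.name AS customer, c.order_date, c.quantity FROM orders c JOIN customers p ON c.customer_id = p.id

Execution result:
id | customer | order_date | quantity
1 | Quinn Garcia | 2023-04-10 | 4
2 | Rose Martinez | 2024-04-14 | 5
3 | Quinn Garcia | 2022-10-10 | 3
4 | Jack Wilson | 2022-09-13 | 3
5 | Olivia Jones | 2022-04-07 | 5
6 | Quinn Garcia | 2024-11-06 | 4
7 | Kate Garcia | 2024-04-24 | 5
8 | David Smith | 2023-09-24 | 5
9 | David Smith | 2022-05-22 | 5
10 | Kate Garcia | 2022-02-07 | 3
11 | Bob Williams | 2022-12-01 | 3
12 | Jack Wilson | 2024-09-17 | 4
13 | Olivia Jones | 2022-08-28 | 3
14 | Bob Williams | 2023-09-25 | 4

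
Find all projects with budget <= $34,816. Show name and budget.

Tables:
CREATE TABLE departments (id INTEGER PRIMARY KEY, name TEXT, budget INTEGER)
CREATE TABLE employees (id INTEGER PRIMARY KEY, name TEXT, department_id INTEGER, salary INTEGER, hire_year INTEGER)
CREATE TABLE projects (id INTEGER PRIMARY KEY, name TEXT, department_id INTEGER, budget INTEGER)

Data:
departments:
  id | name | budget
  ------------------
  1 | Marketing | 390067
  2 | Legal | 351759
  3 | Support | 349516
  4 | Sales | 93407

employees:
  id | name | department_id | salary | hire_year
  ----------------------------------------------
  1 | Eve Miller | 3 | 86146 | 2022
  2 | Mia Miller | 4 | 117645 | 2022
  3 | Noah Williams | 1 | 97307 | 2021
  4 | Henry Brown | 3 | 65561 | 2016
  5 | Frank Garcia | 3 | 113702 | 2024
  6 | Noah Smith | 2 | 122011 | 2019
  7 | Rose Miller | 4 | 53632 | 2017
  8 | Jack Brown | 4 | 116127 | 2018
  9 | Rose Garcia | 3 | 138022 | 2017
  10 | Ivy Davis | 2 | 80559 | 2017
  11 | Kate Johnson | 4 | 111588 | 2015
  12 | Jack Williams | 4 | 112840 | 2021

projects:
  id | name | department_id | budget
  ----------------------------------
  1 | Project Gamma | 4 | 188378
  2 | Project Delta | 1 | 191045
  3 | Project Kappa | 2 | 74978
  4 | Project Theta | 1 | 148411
SELECT name, budget FROM projects WHERE budget <= 34816

Execution result:
(no rows)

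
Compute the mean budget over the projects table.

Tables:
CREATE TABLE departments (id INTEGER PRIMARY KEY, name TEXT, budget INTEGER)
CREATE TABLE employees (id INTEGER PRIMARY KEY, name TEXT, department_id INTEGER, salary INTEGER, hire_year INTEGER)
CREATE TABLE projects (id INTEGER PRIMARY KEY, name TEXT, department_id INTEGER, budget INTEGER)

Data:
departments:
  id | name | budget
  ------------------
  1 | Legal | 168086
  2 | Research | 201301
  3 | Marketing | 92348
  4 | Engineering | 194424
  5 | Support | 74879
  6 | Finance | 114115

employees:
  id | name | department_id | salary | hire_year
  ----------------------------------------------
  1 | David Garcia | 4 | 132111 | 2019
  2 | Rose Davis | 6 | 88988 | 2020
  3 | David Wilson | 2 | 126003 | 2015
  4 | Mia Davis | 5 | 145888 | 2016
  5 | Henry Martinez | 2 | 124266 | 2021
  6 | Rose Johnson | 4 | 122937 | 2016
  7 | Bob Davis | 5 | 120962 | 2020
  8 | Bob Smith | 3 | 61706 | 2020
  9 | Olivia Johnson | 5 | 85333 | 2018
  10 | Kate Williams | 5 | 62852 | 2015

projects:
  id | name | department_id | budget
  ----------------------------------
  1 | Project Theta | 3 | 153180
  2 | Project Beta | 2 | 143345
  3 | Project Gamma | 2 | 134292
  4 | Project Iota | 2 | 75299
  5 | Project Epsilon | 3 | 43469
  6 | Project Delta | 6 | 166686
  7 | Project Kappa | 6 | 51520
SELECT AVG(budget) FROM projects

Execution result:
109684.43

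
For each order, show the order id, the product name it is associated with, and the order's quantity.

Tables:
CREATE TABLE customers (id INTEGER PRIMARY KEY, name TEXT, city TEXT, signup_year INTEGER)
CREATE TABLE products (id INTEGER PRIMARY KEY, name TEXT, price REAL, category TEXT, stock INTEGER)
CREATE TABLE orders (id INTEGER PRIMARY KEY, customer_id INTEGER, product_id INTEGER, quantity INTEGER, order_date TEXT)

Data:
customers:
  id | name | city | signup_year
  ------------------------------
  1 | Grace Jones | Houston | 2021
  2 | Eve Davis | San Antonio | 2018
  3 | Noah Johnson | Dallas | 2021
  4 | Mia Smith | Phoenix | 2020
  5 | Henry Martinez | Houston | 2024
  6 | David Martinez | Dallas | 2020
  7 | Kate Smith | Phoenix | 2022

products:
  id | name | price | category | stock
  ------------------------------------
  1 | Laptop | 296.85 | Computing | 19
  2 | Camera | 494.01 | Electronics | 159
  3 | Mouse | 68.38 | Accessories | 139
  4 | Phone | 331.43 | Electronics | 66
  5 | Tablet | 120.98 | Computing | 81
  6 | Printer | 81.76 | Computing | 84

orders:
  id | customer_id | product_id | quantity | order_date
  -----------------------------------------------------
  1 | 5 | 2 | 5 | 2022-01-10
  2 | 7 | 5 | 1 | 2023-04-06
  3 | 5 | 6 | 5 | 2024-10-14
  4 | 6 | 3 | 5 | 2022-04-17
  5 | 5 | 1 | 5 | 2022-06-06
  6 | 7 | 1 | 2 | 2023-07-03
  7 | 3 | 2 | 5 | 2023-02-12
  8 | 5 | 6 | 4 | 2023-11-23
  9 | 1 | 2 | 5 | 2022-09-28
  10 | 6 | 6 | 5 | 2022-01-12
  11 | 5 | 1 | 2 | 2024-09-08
SELECT c.id, p.name AS product, c.quantity FROM orders c JOIN products p ON c.product_id = p.id

Execution result:
id | product | quantity
1 | Camera | 5
2 | Tablet | 1
3 | Printer | 5
4 | Mouse | 5
5 | Laptop | 5
6 | Laptop | 2
7 | Camera | 5
8 | Printer | 4
9 | Camera | 5
10 | Printer | 5
11 | Laptop | 2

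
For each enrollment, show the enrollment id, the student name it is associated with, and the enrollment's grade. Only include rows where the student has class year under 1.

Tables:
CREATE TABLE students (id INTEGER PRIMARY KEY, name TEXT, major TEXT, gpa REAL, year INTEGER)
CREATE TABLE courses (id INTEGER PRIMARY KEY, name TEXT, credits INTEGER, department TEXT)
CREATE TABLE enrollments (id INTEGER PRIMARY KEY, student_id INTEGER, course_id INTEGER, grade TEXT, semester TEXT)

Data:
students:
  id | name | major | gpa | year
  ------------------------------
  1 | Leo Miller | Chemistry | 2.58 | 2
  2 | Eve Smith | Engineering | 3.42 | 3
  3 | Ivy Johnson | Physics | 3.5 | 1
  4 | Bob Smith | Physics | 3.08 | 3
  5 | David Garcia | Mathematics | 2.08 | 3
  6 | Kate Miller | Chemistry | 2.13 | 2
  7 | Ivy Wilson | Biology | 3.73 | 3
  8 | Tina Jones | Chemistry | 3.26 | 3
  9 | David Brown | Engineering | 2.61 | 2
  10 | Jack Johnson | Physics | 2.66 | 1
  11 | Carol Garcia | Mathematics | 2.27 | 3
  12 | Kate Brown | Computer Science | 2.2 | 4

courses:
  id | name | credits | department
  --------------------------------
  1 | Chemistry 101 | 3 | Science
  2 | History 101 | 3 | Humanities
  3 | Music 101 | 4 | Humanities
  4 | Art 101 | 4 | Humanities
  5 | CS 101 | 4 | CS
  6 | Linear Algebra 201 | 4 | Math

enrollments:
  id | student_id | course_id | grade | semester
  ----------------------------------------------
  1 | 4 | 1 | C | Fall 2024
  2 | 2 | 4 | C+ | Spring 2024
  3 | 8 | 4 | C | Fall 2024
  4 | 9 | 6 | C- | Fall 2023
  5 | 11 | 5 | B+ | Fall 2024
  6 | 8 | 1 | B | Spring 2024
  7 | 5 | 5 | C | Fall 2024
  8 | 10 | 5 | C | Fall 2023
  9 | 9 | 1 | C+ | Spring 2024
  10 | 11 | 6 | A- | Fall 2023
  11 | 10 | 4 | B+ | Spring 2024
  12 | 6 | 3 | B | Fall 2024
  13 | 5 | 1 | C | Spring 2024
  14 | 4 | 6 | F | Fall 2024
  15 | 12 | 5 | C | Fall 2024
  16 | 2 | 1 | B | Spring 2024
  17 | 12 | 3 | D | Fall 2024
SELECT c.id, p.name AS student, c.grade FROM enrollments c JOIN students p ON c.student_id = p.id WHERE p.year < 1

Execution result:
(no rows)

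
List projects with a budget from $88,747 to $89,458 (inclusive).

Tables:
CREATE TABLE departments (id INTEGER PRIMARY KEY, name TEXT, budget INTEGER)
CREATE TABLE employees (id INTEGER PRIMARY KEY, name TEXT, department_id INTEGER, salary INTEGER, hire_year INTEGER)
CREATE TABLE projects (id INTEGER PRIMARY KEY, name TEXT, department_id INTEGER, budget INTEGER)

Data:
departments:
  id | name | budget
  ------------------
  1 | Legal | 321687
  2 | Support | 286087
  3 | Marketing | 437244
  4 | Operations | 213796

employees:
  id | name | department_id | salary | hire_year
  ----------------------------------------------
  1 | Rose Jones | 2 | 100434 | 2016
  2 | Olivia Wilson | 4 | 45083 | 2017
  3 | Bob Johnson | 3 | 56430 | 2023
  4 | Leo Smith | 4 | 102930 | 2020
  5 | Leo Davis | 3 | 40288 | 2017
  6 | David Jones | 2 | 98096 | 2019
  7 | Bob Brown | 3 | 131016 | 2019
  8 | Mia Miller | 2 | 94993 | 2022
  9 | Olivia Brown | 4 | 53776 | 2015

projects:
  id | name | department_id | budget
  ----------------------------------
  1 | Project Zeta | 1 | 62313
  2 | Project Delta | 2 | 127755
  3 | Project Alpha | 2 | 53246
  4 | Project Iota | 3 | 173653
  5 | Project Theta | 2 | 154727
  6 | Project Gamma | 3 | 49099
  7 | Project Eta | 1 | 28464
SELECT name, budget FROM projects WHERE budget BETWEEN 88747 AND 89458

Execution result:
(no rows)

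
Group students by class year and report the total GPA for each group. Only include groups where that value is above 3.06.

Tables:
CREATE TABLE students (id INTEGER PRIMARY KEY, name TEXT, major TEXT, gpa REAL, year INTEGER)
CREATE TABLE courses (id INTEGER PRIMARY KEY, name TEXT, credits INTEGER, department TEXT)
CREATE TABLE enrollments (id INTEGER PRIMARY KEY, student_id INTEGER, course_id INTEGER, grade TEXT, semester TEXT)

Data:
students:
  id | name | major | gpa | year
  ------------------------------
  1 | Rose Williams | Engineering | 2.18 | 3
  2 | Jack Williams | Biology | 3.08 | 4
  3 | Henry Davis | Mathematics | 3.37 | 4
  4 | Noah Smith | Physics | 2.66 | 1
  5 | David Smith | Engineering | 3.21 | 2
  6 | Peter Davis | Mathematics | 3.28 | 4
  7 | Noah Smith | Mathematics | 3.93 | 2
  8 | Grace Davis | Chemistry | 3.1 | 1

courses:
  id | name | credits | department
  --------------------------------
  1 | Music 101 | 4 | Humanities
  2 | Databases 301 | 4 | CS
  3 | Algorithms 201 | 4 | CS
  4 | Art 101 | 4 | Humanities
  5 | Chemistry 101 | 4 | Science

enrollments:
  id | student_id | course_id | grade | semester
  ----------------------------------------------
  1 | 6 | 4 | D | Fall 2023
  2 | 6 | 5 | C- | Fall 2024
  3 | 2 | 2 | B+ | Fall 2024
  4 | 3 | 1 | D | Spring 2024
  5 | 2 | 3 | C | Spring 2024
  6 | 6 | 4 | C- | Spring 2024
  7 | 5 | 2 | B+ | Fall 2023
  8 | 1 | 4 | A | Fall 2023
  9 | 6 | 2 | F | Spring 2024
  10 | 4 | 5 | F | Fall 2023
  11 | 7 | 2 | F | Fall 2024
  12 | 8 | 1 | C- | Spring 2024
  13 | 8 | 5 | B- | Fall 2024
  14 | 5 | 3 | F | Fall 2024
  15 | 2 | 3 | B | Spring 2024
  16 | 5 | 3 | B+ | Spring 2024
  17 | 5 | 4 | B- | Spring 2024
SELECT year, SUM(gpa) AS sum_gpa FROM students GROUP BY year HAVING SUM(gpa) > 3.06

Execution result:
year | sum_gpa
1 | 5.76
2 | 7.14
4 | 9.73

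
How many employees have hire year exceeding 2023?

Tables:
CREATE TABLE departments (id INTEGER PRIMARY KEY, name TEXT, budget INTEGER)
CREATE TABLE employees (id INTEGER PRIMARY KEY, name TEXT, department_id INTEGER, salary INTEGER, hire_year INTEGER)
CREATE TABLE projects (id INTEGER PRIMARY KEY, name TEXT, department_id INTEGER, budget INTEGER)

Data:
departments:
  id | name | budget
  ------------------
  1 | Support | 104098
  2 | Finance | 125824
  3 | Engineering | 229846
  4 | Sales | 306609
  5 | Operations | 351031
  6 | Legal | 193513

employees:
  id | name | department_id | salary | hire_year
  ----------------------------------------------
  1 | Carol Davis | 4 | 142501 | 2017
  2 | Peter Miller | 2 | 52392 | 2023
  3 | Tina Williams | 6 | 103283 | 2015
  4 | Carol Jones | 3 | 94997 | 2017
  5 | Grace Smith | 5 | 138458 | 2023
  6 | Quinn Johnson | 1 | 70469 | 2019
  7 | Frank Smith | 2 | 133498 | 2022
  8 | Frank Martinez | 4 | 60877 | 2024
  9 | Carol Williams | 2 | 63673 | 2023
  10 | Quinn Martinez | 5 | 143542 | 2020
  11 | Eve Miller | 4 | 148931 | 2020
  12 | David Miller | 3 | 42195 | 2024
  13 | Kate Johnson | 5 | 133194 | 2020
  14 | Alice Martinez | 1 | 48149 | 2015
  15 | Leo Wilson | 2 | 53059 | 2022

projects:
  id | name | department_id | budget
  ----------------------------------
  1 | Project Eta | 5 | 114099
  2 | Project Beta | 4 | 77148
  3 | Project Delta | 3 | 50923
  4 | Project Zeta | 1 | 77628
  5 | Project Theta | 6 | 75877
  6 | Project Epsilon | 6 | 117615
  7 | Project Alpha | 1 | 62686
SELECT COUNT(*) FROM employees WHERE hire_year > 2023

Execution result:
2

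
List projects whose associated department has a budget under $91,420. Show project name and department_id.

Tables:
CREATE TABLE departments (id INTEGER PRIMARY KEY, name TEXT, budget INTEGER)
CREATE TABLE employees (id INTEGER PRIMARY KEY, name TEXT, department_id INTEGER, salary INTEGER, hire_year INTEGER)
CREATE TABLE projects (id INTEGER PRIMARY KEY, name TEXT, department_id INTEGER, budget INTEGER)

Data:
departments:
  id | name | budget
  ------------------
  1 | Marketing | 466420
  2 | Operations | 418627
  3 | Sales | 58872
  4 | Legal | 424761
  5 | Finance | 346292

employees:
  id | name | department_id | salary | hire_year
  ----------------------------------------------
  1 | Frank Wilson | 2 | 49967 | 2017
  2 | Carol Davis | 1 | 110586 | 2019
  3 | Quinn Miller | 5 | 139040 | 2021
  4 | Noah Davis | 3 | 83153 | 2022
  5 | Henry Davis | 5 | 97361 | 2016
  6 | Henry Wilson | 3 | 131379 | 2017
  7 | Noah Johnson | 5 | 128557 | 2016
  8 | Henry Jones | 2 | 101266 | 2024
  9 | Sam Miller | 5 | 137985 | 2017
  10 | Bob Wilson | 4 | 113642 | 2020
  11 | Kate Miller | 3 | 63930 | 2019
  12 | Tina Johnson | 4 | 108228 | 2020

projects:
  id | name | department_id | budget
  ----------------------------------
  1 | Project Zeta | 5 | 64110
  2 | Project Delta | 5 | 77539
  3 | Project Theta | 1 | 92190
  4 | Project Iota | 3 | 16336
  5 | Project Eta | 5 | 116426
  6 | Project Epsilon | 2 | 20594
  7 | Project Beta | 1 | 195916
SELECT name, department_id FROM projects WHERE department_id IN (SELECT id FROM departments WHERE budget < 91420)

Execution result:
name | department_id
Project Iota | 3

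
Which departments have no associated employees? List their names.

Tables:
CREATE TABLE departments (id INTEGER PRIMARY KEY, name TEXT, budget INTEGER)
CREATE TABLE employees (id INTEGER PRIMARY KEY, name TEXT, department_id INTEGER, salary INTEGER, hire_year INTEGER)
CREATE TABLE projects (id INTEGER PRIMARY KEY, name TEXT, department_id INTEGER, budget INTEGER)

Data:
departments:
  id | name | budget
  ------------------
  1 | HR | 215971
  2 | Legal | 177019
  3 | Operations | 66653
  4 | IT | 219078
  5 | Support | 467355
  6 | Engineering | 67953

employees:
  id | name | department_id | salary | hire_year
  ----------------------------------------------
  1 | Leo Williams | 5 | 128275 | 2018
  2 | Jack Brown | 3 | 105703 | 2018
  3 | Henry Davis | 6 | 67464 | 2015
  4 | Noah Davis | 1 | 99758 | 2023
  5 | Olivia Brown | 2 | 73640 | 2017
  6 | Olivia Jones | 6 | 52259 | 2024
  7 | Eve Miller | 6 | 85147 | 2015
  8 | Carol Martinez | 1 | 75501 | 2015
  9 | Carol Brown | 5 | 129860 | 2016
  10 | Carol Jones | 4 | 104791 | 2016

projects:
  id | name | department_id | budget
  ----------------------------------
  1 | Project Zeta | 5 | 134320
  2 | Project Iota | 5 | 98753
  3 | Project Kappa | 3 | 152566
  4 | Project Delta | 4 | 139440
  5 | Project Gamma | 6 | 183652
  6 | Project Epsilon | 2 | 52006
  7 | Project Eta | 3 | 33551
SELECT p.name FROM departments p LEFT JOIN employees c ON c.department_id = p.id WHERE c.id IS NULL

Execution result:
(no rows)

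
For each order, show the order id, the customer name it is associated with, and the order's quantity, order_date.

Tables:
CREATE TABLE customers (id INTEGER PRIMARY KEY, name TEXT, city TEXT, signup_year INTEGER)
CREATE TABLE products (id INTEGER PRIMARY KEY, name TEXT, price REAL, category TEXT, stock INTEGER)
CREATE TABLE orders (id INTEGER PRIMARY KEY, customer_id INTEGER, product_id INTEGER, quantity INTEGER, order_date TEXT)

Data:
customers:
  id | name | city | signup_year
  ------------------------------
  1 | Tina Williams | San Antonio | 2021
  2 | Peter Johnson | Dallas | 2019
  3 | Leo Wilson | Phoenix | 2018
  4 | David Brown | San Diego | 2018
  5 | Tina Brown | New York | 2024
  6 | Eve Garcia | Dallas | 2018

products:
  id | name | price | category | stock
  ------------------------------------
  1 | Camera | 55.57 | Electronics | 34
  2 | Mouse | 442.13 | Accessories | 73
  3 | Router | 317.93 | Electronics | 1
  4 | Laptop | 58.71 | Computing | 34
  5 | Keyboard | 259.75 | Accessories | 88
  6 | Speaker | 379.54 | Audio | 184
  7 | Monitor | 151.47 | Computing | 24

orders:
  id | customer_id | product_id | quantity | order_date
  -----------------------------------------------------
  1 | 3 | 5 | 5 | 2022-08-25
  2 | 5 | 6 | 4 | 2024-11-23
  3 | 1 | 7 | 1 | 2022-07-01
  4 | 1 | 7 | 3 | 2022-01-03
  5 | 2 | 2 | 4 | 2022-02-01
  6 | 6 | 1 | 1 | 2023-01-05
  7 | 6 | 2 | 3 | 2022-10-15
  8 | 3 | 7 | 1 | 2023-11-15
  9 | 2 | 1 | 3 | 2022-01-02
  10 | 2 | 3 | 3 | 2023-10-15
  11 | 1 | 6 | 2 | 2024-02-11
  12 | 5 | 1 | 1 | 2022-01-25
SELECT c.id, p.name AS customer, c.quantity, c.order_date FROM orders c JOIN customers p ON c.customer_id = p.id

Execution result:
id | customer | quantity | order_date
1 | Leo Wilson | 5 | 2022-08-25
2 | Tina Brown | 4 | 2024-11-23
3 | Tina Williams | 1 | 2022-07-01
4 | Tina Williams | 3 | 2022-01-03
5 | Peter Johnson | 4 | 2022-02-01
6 | Eve Garcia | 1 | 2023-01-05
7 | Eve Garcia | 3 | 2022-10-15
8 | Leo Wilson | 1 | 2023-11-15
9 | Peter Johnson | 3 | 2022-01-02
10 | Peter Johnson | 3 | 2023-10-15
11 | Tina Williams | 2 | 2024-02-11
12 | Tina Brown | 1 | 2022-01-25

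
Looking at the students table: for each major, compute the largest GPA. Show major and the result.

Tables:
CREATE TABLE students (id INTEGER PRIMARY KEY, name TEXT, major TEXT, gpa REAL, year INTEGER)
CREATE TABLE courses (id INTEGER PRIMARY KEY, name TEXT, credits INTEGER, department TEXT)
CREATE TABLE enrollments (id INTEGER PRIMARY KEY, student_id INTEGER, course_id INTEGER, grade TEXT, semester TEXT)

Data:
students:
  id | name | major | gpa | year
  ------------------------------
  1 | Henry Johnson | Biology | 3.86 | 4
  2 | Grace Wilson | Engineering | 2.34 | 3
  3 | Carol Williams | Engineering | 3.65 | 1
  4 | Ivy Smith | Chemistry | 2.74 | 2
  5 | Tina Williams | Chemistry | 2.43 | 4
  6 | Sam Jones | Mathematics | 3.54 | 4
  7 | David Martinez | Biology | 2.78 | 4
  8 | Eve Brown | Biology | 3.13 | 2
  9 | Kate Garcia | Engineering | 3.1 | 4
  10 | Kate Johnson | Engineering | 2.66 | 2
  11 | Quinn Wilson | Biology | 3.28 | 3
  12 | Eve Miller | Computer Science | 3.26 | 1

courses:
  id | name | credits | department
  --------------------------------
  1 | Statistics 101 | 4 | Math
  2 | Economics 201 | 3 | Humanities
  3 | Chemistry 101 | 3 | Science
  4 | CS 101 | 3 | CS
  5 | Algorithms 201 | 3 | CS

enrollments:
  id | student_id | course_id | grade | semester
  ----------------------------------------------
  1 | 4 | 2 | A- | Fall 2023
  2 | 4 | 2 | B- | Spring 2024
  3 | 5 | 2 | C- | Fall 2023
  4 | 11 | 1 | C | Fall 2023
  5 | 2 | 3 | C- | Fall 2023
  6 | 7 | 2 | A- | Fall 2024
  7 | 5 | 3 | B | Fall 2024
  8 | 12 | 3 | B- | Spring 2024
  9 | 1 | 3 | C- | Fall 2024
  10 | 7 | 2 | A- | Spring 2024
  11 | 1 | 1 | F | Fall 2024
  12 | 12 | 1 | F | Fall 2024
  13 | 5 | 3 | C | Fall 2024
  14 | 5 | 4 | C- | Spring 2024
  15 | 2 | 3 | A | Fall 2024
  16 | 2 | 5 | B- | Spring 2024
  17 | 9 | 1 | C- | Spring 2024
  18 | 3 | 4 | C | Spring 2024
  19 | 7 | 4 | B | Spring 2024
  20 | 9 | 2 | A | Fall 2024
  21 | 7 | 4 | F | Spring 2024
SELECT major, MAX(gpa) AS max_gpa FROM students GROUP BY major

Execution result:
major | max_gpa
Biology | 3.86
Chemistry | 2.74
Computer Science | 3.26
Engineering | 3.65
Mathematics | 3.54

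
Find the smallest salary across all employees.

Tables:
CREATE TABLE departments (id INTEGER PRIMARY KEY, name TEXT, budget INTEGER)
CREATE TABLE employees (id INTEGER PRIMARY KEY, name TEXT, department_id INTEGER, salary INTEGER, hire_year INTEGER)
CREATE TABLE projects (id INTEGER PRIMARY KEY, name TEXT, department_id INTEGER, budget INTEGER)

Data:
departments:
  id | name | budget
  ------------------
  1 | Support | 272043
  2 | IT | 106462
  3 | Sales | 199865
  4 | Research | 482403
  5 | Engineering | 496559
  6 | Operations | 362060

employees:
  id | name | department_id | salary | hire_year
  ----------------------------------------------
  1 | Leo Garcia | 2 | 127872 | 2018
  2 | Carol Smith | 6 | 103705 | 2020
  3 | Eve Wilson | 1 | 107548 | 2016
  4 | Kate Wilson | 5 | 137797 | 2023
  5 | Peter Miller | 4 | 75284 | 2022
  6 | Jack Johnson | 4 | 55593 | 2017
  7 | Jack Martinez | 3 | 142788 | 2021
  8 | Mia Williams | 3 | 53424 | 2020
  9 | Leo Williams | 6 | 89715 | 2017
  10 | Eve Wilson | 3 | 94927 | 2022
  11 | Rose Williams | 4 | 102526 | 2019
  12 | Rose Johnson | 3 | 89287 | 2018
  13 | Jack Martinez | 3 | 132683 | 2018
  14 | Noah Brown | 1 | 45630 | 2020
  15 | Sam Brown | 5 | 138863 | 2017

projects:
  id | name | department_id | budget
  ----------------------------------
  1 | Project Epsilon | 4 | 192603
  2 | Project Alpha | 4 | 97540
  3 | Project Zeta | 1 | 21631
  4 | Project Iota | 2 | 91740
SELECT MIN(salary) FROM employees

Execution result:
45630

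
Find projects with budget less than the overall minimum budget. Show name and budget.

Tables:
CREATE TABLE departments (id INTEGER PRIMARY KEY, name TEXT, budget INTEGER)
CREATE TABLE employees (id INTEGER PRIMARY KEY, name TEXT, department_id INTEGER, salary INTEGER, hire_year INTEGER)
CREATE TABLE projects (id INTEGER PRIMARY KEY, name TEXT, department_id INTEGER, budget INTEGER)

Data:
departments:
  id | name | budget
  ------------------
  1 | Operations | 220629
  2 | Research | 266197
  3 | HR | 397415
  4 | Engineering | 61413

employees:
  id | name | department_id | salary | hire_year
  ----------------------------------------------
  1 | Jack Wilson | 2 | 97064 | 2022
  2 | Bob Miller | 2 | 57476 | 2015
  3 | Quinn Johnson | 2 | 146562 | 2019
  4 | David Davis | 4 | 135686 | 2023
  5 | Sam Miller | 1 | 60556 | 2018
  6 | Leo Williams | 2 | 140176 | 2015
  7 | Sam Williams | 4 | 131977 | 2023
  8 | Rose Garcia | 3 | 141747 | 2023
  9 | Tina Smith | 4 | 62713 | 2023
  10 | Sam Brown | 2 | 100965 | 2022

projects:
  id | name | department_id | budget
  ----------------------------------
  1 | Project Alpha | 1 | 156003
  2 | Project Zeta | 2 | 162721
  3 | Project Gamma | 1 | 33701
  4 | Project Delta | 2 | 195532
SELECT name, budget FROM projects WHERE budget < (SELECT MIN(budget) FROM projects)

Execution result:
(no rows)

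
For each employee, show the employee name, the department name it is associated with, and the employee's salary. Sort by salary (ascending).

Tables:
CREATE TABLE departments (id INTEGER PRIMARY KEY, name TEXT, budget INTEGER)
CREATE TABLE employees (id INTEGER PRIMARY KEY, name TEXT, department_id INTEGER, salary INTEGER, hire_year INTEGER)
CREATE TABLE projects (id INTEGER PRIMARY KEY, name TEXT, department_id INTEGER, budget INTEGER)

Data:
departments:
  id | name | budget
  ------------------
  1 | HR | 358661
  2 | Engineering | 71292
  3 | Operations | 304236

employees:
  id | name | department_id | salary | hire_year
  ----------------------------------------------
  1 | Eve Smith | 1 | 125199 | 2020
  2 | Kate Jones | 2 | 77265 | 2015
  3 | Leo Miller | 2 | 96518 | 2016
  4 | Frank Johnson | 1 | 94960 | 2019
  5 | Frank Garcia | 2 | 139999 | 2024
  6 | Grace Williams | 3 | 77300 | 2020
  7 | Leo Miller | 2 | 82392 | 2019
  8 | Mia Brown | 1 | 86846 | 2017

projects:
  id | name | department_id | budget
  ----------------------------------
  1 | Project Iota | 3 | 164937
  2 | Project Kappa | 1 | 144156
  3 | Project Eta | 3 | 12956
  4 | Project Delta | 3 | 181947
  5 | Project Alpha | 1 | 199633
SELECT c.name, p.name AS department, c.salary FROM employees c JOIN departments p ON c.department_id = p.id ORDER BY c.salary ASC

Execution result:
name | department | salary
Kate Jones | Engineering | 77265
Grace Williams | Operations | 77300
Leo Miller | Engineering | 82392
Mia Brown | HR | 86846
Frank Johnson | HR | 94960
Leo Miller | Engineering | 96518
Eve Smith | HR | 125199
Frank Garcia | Engineering | 139999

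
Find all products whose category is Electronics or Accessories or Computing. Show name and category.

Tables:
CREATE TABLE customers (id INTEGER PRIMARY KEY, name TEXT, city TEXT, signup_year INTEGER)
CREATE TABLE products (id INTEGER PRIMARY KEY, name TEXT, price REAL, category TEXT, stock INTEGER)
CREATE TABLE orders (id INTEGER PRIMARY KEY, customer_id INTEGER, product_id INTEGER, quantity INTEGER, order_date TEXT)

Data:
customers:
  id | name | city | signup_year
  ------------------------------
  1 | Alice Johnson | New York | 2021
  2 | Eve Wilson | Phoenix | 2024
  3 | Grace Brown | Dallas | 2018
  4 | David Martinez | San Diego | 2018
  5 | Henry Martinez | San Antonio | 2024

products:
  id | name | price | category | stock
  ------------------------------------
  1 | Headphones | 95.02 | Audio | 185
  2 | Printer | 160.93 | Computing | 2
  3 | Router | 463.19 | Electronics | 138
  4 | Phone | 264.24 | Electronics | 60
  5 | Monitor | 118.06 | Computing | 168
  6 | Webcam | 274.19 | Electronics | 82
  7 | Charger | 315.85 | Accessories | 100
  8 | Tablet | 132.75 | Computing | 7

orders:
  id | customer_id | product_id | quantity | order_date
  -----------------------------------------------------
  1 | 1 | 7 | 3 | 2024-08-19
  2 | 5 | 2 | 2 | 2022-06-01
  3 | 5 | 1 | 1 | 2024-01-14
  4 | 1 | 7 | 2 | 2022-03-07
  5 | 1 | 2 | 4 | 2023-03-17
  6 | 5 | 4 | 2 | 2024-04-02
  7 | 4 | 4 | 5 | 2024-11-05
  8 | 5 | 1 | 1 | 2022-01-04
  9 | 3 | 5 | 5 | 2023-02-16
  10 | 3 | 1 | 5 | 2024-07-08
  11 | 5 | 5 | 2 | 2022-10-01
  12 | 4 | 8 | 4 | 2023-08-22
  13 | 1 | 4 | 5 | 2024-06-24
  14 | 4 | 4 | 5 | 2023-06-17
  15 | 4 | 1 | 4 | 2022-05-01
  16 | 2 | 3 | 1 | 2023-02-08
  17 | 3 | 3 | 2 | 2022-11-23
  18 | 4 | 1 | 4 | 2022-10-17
SELECT name, category FROM products WHERE category IN ('Electronics', 'Accessories', 'Computing')

Execution result:
name | category
Printer | Computing
Router | Electronics
Phone | Electronics
Monitor | Computing
Webcam | Electronics
Charger | Accessories
Tablet | Computing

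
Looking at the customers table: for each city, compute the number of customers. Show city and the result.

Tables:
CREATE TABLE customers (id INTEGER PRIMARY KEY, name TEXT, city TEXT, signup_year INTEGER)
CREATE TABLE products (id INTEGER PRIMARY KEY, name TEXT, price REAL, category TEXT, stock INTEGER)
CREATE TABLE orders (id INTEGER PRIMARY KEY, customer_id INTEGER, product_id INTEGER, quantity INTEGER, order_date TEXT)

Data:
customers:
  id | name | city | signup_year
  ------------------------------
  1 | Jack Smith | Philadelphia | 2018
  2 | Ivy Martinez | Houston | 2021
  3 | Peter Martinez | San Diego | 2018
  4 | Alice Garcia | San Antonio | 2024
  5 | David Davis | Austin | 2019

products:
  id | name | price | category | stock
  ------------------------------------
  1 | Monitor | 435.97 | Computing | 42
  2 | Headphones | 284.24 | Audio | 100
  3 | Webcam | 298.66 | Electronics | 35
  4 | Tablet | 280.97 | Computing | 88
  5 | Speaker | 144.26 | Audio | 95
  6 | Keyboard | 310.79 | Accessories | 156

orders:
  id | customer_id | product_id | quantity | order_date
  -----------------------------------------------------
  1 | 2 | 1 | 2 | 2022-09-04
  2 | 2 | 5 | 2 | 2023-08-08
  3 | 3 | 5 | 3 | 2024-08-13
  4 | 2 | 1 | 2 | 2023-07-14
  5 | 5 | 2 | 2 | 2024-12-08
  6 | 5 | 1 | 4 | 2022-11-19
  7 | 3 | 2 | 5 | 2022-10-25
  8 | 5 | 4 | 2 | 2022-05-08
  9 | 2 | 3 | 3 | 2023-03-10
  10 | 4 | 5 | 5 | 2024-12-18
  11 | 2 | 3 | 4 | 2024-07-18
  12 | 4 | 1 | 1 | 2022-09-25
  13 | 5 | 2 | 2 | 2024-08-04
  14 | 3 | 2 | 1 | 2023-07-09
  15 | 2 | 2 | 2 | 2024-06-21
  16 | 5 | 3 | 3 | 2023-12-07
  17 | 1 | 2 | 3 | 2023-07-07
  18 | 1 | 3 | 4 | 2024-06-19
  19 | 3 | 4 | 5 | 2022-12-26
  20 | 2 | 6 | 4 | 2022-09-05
SELECT city, COUNT(*) AS n FROM customers GROUP BY city

Execution result:
city | n
Austin | 1
Houston | 1
Philadelphia | 1
San Antonio | 1
San Diego | 1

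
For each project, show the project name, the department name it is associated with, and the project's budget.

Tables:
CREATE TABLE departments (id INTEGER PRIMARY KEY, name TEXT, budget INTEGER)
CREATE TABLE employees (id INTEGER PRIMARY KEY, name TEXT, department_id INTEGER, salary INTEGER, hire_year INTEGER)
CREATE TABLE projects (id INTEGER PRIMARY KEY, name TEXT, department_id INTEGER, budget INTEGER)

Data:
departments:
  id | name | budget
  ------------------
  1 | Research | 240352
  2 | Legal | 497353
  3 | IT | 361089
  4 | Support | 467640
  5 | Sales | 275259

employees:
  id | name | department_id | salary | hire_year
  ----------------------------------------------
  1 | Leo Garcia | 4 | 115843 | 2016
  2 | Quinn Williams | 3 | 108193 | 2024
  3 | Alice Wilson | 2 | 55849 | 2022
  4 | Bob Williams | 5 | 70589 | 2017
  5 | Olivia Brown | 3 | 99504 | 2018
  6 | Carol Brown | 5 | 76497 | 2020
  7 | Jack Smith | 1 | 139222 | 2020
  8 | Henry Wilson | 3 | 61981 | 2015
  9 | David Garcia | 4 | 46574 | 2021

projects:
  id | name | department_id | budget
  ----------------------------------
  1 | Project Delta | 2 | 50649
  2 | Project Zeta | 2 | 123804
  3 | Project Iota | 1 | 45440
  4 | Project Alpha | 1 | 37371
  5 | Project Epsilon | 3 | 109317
SELECT c.name, p.name AS department, c.budget FROM projects c JOIN departments p ON c.department_id = p.id

Execution result:
name | department | budget
Project Delta | Legal | 50649
Project Zeta | Legal | 123804
Project Iota | Research | 45440
Project Alpha | Research | 37371
Project Epsilon | IT | 109317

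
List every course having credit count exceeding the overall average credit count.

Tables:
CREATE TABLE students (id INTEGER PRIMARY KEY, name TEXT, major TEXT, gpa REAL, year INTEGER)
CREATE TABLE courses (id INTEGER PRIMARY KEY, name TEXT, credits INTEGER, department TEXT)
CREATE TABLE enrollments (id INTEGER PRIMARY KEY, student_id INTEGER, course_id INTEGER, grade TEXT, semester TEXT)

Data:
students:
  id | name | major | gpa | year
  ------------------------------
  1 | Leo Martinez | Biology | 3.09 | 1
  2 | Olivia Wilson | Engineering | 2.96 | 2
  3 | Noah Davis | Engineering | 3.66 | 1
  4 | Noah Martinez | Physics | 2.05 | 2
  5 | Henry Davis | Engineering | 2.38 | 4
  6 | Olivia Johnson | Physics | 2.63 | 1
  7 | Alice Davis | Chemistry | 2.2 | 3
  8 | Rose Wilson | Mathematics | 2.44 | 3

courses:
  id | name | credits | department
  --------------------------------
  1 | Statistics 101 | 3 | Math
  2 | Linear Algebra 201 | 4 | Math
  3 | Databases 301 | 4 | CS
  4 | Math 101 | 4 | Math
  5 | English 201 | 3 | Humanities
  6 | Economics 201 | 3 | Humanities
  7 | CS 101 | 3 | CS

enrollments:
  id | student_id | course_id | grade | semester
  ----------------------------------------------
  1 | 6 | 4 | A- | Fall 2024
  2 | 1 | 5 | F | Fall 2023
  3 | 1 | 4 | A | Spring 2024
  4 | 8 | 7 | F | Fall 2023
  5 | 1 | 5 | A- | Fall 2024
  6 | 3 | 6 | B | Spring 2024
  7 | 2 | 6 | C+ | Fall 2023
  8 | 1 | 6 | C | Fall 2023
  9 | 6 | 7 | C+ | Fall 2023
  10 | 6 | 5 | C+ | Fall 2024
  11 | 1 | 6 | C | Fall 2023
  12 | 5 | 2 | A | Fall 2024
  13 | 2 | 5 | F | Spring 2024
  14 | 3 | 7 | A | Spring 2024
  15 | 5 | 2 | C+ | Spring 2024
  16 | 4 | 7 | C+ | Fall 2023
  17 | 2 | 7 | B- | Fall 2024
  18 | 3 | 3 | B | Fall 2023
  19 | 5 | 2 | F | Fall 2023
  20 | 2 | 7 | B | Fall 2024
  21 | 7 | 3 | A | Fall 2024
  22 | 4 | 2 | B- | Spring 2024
SELECT name, credits FROM courses WHERE credits > (SELECT AVG(credits) FROM courses)

Execution result:
name | credits
Linear Algebra 201 | 4
Databases 301 | 4
Math 101 | 4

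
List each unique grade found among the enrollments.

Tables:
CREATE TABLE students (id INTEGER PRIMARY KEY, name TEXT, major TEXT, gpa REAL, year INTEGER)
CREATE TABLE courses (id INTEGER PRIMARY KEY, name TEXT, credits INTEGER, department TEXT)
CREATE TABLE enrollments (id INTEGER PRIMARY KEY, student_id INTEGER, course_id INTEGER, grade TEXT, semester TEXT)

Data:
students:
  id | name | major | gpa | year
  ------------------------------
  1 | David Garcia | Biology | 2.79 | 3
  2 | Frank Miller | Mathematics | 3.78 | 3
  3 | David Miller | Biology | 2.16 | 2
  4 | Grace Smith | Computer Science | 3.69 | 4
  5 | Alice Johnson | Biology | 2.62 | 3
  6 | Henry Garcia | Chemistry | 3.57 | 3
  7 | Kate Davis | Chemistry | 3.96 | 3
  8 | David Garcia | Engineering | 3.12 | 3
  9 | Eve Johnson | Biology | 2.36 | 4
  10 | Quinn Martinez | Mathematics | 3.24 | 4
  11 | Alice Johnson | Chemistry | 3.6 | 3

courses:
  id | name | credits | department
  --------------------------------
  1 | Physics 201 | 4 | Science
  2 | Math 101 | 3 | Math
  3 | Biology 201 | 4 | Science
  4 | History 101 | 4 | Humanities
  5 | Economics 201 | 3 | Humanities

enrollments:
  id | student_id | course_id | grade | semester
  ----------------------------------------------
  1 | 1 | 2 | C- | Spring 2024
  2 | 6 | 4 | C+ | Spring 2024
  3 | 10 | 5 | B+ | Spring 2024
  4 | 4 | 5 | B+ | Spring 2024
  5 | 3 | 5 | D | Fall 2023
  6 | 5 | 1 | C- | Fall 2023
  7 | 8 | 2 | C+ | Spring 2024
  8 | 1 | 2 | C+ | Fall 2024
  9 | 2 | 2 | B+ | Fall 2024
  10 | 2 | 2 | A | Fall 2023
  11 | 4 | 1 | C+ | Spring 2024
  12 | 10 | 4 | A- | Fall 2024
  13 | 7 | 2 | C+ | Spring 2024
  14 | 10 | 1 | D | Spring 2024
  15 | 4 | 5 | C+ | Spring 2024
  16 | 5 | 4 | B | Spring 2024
SELECT DISTINCT grade FROM enrollments

Execution result:
grade
C-
C+
B+
D
A
A-
B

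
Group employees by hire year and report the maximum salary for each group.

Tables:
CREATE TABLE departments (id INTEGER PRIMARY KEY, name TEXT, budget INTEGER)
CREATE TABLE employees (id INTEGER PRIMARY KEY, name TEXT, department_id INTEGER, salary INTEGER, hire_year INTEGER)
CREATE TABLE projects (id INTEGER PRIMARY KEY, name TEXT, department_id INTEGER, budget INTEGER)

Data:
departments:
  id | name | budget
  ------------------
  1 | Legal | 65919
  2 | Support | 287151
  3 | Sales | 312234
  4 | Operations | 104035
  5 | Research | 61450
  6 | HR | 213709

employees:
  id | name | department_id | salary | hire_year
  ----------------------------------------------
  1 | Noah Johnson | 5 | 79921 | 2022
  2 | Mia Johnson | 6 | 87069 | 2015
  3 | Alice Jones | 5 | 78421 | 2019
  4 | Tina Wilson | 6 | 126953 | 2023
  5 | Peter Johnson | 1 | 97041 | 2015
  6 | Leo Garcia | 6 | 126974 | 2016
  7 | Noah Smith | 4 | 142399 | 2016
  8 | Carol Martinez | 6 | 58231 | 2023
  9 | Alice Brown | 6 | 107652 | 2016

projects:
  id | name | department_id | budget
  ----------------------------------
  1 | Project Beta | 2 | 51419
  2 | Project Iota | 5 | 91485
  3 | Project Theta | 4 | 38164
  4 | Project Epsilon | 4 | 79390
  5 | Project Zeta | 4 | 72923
SELECT hire_year, MAX(salary) AS max_salary FROM employees GROUP BY hire_year

Execution result:
hire_year | max_salary
2015 | 97041
2016 | 142399
2019 | 78421
2022 | 79921
2023 | 126953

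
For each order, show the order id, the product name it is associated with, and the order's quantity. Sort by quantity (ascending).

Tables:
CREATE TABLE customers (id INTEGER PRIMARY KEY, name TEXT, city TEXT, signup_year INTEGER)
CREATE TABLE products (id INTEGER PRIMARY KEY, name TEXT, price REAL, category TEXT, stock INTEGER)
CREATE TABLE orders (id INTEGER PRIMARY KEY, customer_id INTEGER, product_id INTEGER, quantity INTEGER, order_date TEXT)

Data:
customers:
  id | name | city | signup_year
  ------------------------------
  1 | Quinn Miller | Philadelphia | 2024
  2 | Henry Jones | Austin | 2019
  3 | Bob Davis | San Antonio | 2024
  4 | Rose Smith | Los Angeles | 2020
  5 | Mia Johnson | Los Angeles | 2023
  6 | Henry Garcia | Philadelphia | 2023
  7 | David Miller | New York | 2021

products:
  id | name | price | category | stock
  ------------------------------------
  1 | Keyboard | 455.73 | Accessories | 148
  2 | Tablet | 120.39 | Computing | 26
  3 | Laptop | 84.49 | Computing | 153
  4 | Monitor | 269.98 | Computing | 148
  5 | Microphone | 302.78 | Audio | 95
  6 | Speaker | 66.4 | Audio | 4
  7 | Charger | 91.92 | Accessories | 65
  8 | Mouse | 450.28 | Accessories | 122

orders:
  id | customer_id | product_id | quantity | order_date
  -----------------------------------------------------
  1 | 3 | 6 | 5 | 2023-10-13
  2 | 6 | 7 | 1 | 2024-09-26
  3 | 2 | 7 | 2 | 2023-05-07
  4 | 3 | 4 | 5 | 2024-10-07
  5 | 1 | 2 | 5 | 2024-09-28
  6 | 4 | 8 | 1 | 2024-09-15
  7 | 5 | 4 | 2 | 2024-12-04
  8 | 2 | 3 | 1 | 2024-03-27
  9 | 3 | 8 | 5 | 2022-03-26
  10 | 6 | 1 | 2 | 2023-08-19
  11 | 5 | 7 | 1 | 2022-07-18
SELECT c.id, p.name AS product, c.quantity FROM orders c JOIN products p ON c.product_id = p.id ORDER BY c.quantity ASC

Execution result:
id | product | quantity
2 | Charger | 1
6 | Mouse | 1
8 | Laptop | 1
11 | Charger | 1
3 | Charger | 2
7 | Monitor | 2
10 | Keyboard | 2
1 | Speaker | 5
4 | Monitor | 5
5 | Tablet | 5
9 | Mouse | 5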